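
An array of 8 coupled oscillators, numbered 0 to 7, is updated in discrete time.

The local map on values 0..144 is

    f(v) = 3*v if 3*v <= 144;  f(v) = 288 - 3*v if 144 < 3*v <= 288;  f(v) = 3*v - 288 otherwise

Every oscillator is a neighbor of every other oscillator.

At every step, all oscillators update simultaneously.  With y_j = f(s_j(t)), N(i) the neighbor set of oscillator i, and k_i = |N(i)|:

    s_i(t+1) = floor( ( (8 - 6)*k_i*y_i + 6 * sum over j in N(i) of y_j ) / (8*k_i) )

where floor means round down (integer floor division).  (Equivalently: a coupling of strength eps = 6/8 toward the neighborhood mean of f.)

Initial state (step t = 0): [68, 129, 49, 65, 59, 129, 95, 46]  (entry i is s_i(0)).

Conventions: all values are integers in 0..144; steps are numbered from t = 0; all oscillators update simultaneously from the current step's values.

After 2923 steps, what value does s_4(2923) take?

Answer: s_4(2923) = 0
Key observation: The state at step 5, [0, 0, 1, 0, 0, 0, 1, 1], reappears at step 6: the system is in a cycle of period 1 from step 5 on.  Therefore the state at step 2923 equals the state at step 5 + ((2923 - 5) mod 1) = 5, which is [0, 0, 1, 0, 0, 0, 1, 1].

Derivation:
t=0: [68, 129, 49, 65, 59, 129, 95, 46]
t=1: [94, 96, 102, 95, 98, 96, 82, 102]
t=2: [10, 9, 12, 10, 10, 9, 15, 12]
t=3: [32, 31, 33, 32, 32, 31, 34, 33]
t=4: [96, 96, 97, 96, 96, 96, 97, 97]
t=5: [0, 0, 1, 0, 0, 0, 1, 1]
t=6: [0, 0, 1, 0, 0, 0, 1, 1]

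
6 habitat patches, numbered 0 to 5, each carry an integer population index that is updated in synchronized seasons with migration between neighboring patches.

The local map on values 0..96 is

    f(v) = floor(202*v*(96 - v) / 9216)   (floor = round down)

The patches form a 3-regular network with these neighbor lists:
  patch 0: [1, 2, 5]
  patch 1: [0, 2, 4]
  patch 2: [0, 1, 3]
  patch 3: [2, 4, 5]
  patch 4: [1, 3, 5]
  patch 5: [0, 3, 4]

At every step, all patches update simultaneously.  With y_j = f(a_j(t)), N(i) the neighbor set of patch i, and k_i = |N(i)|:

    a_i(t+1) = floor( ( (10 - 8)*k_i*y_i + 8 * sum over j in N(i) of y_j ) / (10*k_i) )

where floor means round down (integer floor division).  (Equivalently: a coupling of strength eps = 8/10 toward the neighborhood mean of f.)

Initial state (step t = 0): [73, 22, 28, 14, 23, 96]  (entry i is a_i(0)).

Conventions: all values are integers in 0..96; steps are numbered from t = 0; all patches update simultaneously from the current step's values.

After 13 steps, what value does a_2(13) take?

Simulating step by step:
t=0: [73, 22, 28, 14, 23, 96]
t=1: [27, 37, 33, 25, 23, 25]
t=2: [42, 41, 42, 39, 40, 38]
t=3: [48, 49, 48, 48, 48, 48]
t=4: [50, 50, 50, 50, 50, 50]
t=5: [50, 50, 50, 50, 50, 50]
t=6: [50, 50, 50, 50, 50, 50]
t=7: [50, 50, 50, 50, 50, 50]
t=8: [50, 50, 50, 50, 50, 50]
t=9: [50, 50, 50, 50, 50, 50]
t=10: [50, 50, 50, 50, 50, 50]
t=11: [50, 50, 50, 50, 50, 50]
t=12: [50, 50, 50, 50, 50, 50]
t=13: [50, 50, 50, 50, 50, 50]

Answer: a_2(13) = 50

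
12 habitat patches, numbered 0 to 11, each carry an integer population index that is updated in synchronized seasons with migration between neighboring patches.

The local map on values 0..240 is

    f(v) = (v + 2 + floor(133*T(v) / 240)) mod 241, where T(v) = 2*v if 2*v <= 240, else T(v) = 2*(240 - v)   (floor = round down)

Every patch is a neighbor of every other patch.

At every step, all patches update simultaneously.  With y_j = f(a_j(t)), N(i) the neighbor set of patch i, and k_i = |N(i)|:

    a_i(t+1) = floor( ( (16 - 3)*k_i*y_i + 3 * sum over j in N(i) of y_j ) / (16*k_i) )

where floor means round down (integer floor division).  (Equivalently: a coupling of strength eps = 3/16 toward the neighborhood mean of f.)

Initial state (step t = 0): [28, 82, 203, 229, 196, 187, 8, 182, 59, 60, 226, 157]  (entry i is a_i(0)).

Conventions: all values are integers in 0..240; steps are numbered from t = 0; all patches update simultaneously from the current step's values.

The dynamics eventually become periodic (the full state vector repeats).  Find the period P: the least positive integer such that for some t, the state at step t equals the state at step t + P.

Simulating step by step:
t=0: [28, 82, 203, 229, 196, 187, 8, 182, 59, 60, 226, 157]
t=1: [57, 147, 13, 10, 13, 14, 23, 14, 109, 111, 10, 16]
t=2: [111, 23, 37, 32, 37, 39, 54, 39, 198, 202, 32, 42]
t=3: [204, 56, 80, 71, 80, 83, 107, 83, 20, 20, 71, 88]
t=4: [30, 123, 162, 147, 162, 167, 208, 167, 62, 62, 147, 176]
t=5: [58, 17, 14, 15, 14, 13, 10, 13, 111, 111, 15, 12]
t=6: [113, 44, 39, 41, 39, 37, 33, 37, 202, 202, 41, 36]
t=7: [207, 91, 83, 86, 83, 80, 73, 80, 20, 20, 86, 78]
t=8: [31, 181, 168, 173, 168, 163, 151, 163, 63, 63, 173, 160]
t=9: [60, 12, 13, 13, 13, 14, 14, 14, 113, 113, 13, 14]
t=10: [116, 36, 37, 37, 37, 39, 39, 39, 205, 205, 37, 39]
t=11: [16, 73, 76, 76, 76, 79, 79, 79, 15, 15, 76, 79]
t=12: [54, 150, 155, 155, 155, 160, 160, 160, 53, 53, 155, 160]
t=13: [98, 15, 15, 15, 15, 14, 14, 14, 97, 97, 15, 14]
t=14: [180, 41, 41, 41, 41, 40, 40, 40, 179, 179, 41, 40]
t=15: [19, 83, 83, 83, 83, 82, 82, 82, 19, 19, 83, 82]
t=16: [62, 169, 169, 169, 169, 167, 167, 167, 62, 62, 169, 167]
t=17: [112, 14, 14, 14, 14, 14, 14, 14, 112, 112, 14, 14]
t=18: [206, 41, 41, 41, 41, 41, 41, 41, 206, 206, 41, 41]
t=19: [16, 83, 83, 83, 83, 83, 83, 83, 16, 16, 83, 83]
t=20: [56, 168, 168, 168, 168, 168, 168, 168, 56, 56, 168, 168]
t=21: [102, 13, 13, 13, 13, 13, 13, 13, 102, 102, 13, 13]
t=22: [188, 38, 38, 38, 38, 38, 38, 38, 188, 188, 38, 38]
t=23: [17, 78, 78, 78, 78, 78, 78, 78, 17, 17, 78, 78]
t=24: [56, 159, 159, 159, 159, 159, 159, 159, 56, 56, 159, 159]
t=25: [102, 14, 14, 14, 14, 14, 14, 14, 102, 102, 14, 14]
t=26: [188, 40, 40, 40, 40, 40, 40, 40, 188, 188, 40, 40]
t=27: [18, 81, 81, 81, 81, 81, 81, 81, 18, 18, 81, 81]
t=28: [59, 165, 165, 165, 165, 165, 165, 165, 59, 59, 165, 165]
t=29: [108, 14, 14, 14, 14, 14, 14, 14, 108, 108, 14, 14]
t=30: [198, 41, 41, 41, 41, 41, 41, 41, 198, 198, 41, 41]
t=31: [17, 83, 83, 83, 83, 83, 83, 83, 17, 17, 83, 83]
t=32: [58, 168, 168, 168, 168, 168, 168, 168, 58, 58, 168, 168]
t=33: [106, 13, 13, 13, 13, 13, 13, 13, 106, 106, 13, 13]
t=34: [194, 39, 39, 39, 39, 39, 39, 39, 194, 194, 39, 39]
t=35: [17, 79, 79, 79, 79, 79, 79, 79, 17, 17, 79, 79]
t=36: [57, 161, 161, 161, 161, 161, 161, 161, 57, 57, 161, 161]
t=37: [104, 14, 14, 14, 14, 14, 14, 14, 104, 104, 14, 14]
t=38: [191, 40, 40, 40, 40, 40, 40, 40, 191, 191, 40, 40]
t=39: [18, 81, 81, 81, 81, 81, 81, 81, 18, 18, 81, 81]

Answer: 12
Key observation: The state at step 27, [18, 81, 81, 81, 81, 81, 81, 81, 18, 18, 81, 81], reappears at step 39 — and no state repeats earlier — so the cycle the system enters has period 12.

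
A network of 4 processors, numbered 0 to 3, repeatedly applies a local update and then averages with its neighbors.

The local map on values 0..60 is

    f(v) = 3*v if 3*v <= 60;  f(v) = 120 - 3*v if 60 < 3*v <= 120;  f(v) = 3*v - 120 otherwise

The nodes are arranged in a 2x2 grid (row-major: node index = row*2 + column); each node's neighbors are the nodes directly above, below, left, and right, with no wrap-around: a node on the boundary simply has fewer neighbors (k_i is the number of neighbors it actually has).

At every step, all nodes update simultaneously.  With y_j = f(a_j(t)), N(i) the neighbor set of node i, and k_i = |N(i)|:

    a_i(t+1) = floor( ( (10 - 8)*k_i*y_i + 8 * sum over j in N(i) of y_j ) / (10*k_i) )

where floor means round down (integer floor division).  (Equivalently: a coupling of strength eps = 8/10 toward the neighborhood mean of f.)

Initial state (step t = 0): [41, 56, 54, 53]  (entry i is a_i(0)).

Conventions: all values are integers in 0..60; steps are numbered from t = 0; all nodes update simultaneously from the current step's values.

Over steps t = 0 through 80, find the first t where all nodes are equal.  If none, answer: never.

Simulating step by step:
t=0: [41, 56, 54, 53]  (not all equal)
t=1: [36, 26, 25, 43]  (not all equal)
t=2: [37, 16, 17, 36]  (not all equal)
t=3: [41, 18, 18, 42]  (not all equal)
t=4: [43, 14, 14, 44]  (not all equal)
t=5: [35, 16, 16, 36]  (not all equal)
t=6: [41, 20, 20, 40]  (not all equal)
t=7: [48, 13, 13, 48]  (not all equal)
t=8: [36, 27, 27, 36]  (not all equal)
t=9: [33, 17, 17, 33]  (not all equal)
t=10: [45, 27, 27, 45]  (not all equal)
t=11: [34, 19, 19, 34]  (not all equal)
t=12: [49, 25, 25, 49]  (not all equal)
t=13: [41, 30, 30, 41]  (not all equal)
t=14: [24, 8, 8, 24]  (not all equal)
t=15: [28, 43, 43, 28]  (not all equal)
t=16: [14, 30, 30, 14]  (not all equal)
t=17: [32, 39, 39, 32]  (not all equal)
t=18: [7, 19, 19, 7]  (not all equal)
t=19: [49, 28, 28, 49]  (not all equal)
t=20: [34, 28, 28, 34]  (not all equal)
t=21: [32, 21, 21, 32]  (not all equal)
t=22: [50, 30, 30, 50]  (not all equal)
t=23: [30, 30, 30, 30]  (all equal)

Answer: 23
Key observation: Synchronization is absorbing here: once all nodes are equal they stay equal, and step 23 is the first all-equal step.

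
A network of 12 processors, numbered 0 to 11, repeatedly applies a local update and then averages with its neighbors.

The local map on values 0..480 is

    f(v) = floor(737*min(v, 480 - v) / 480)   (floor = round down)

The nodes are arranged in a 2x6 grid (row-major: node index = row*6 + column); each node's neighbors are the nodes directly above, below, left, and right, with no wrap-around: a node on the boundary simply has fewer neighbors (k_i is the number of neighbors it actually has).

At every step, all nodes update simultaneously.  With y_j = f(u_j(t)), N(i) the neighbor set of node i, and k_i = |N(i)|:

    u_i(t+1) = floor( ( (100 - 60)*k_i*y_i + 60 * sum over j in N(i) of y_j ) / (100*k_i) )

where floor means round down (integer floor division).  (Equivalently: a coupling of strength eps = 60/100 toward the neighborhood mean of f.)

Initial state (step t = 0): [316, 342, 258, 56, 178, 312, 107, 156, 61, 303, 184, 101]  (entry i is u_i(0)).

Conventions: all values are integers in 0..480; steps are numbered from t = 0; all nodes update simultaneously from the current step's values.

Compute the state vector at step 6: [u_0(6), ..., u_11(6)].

Simulating step by step:
t=0: [316, 342, 258, 56, 178, 312, 107, 156, 61, 303, 184, 101]
t=1: [212, 250, 213, 210, 234, 231, 212, 189, 207, 200, 252, 223]
t=2: [333, 329, 329, 327, 348, 351, 314, 315, 311, 320, 341, 348]
t=3: [235, 234, 237, 229, 209, 200, 245, 250, 249, 239, 215, 204]
t=4: [359, 358, 358, 350, 325, 312, 357, 355, 358, 353, 331, 316]
t=5: [186, 187, 189, 203, 231, 249, 188, 188, 189, 200, 227, 245]
t=6: [286, 287, 293, 314, 344, 355, 287, 288, 293, 312, 343, 354]

Answer: [286, 287, 293, 314, 344, 355, 287, 288, 293, 312, 343, 354]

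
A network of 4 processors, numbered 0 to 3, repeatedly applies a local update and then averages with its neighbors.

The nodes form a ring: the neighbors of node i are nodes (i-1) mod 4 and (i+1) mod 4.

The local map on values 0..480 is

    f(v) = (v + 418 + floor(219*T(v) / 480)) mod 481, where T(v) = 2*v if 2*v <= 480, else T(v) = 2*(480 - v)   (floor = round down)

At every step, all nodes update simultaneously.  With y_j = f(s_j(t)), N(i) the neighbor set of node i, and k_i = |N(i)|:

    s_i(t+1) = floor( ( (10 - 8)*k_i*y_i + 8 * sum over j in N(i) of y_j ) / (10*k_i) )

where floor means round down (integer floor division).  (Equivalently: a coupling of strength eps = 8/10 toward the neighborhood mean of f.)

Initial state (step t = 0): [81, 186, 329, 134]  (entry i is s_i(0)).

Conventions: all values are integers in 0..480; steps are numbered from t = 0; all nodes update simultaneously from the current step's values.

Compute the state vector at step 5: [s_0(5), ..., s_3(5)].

Simulating step by step:
t=0: [81, 186, 329, 134]
t=1: [212, 256, 274, 236]
t=2: [382, 375, 393, 373]
t=3: [407, 408, 407, 408]
t=4: [410, 410, 410, 410]
t=5: [410, 410, 410, 410]

Answer: [410, 410, 410, 410]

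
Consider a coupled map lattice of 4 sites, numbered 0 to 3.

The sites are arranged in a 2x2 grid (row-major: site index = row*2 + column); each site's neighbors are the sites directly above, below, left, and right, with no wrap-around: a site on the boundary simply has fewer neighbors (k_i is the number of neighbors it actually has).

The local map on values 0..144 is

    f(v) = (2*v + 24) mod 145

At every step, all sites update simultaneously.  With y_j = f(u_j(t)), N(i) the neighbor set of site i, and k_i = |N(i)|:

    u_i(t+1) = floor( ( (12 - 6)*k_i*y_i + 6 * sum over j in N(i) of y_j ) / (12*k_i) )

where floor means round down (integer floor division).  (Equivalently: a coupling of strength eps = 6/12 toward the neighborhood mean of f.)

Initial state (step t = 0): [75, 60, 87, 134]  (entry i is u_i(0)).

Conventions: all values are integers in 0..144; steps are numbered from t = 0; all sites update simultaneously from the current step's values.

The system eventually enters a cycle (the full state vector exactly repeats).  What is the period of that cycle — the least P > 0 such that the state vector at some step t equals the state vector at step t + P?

Simulating step by step:
t=0: [75, 60, 87, 134]
t=1: [63, 79, 34, 50]
t=2: [34, 50, 78, 94]
t=3: [85, 101, 57, 73]
t=4: [79, 59, 87, 67]
t=5: [67, 83, 39, 55]
t=6: [43, 59, 87, 103]
t=7: [103, 119, 75, 91]
t=8: [79, 95, 51, 67]
t=9: [67, 47, 75, 55]
t=10: [43, 95, 51, 103]
t=11: [103, 83, 111, 91]
t=12: [79, 59, 87, 67]

Answer: 8
Key observation: The state at step 4, [79, 59, 87, 67], reappears at step 12 — and no state repeats earlier — so the cycle the system enters has period 8.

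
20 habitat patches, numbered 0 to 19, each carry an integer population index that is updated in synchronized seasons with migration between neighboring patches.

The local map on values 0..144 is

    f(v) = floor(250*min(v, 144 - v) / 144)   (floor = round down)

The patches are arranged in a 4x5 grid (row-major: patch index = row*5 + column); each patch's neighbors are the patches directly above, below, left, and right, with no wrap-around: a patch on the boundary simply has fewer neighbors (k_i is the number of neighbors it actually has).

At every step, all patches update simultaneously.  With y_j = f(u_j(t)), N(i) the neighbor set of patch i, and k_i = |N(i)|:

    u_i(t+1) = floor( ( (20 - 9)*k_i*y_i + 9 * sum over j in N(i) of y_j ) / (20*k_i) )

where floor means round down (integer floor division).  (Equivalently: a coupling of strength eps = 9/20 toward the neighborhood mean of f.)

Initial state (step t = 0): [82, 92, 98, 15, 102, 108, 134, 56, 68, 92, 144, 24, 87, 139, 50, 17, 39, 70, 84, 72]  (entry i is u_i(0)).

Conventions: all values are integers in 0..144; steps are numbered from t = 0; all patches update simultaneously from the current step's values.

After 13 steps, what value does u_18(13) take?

Simulating step by step:
t=0: [82, 92, 98, 15, 102, 108, 134, 56, 68, 92, 144, 24, 87, 139, 50, 17, 39, 70, 84, 72]
t=1: [93, 79, 75, 54, 65, 52, 41, 88, 89, 90, 19, 43, 83, 50, 80, 31, 65, 106, 95, 111]
t=2: [93, 103, 110, 100, 103, 78, 81, 97, 93, 98, 50, 76, 93, 91, 96, 61, 90, 81, 77, 75]
t=3: [90, 77, 66, 74, 73, 105, 103, 83, 85, 79, 97, 107, 93, 92, 89, 98, 100, 104, 111, 110]
t=4: [92, 105, 114, 117, 120, 73, 78, 99, 104, 109, 76, 70, 85, 87, 91, 78, 73, 71, 64, 66]
t=5: [92, 75, 57, 49, 46, 115, 106, 80, 69, 63, 118, 117, 103, 95, 91, 116, 121, 118, 111, 108]
t=6: [87, 103, 101, 91, 87, 57, 72, 100, 109, 103, 46, 50, 71, 84, 89, 45, 42, 49, 60, 67]
t=7: [91, 83, 76, 85, 90, 99, 105, 84, 71, 77, 82, 92, 107, 100, 95, 76, 76, 91, 102, 108]
t=8: [91, 99, 111, 106, 100, 82, 79, 99, 112, 108, 101, 89, 75, 80, 84, 115, 109, 88, 74, 69]
t=9: [92, 82, 64, 63, 70, 100, 101, 81, 65, 69, 78, 93, 108, 105, 101, 57, 69, 98, 115, 116]
t=10: [90, 100, 109, 111, 117, 83, 83, 100, 107, 111, 102, 89, 72, 70, 75, 106, 105, 78, 56, 54]
t=11: [91, 80, 64, 56, 50, 98, 97, 81, 70, 65, 79, 93, 114, 112, 106, 67, 77, 106, 102, 99]
t=12: [93, 103, 108, 101, 94, 86, 88, 101, 108, 102, 104, 89, 64, 65, 72, 115, 104, 71, 69, 73]
t=13: [86, 76, 66, 72, 80, 93, 91, 78, 71, 80, 74, 91, 106, 108, 114, 58, 78, 112, 119, 122]

Answer: u_18(13) = 119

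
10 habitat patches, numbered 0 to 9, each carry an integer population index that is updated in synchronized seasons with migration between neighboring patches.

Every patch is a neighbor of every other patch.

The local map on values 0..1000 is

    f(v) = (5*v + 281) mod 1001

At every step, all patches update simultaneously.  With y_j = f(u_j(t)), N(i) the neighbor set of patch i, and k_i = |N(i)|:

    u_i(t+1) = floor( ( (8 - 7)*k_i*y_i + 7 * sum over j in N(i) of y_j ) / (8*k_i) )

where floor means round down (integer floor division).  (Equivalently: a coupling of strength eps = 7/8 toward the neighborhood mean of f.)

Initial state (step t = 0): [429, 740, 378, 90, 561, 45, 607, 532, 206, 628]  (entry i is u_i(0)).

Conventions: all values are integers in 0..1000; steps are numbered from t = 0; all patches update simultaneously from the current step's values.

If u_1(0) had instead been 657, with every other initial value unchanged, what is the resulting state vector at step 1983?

Simulating step by step:
t=0: [429, 657, 378, 90, 561, 45, 607, 532, 206, 628]
t=1: [445, 448, 437, 453, 435, 447, 441, 459, 441, 444]
t=2: [504, 504, 502, 505, 502, 504, 503, 505, 503, 503]
t=3: [796, 796, 796, 796, 796, 796, 796, 796, 796, 796]
t=4: [257, 257, 257, 257, 257, 257, 257, 257, 257, 257]
t=5: [565, 565, 565, 565, 565, 565, 565, 565, 565, 565]
t=6: [103, 103, 103, 103, 103, 103, 103, 103, 103, 103]
t=7: [796, 796, 796, 796, 796, 796, 796, 796, 796, 796]

Answer: [796, 796, 796, 796, 796, 796, 796, 796, 796, 796]
Key observation: The state at step 3, [796, 796, 796, 796, 796, 796, 796, 796, 796, 796], reappears at step 7: the system is in a cycle of period 4 from step 3 on.  Therefore the state at step 1983 equals the state at step 3 + ((1983 - 3) mod 4) = 3, which is [796, 796, 796, 796, 796, 796, 796, 796, 796, 796].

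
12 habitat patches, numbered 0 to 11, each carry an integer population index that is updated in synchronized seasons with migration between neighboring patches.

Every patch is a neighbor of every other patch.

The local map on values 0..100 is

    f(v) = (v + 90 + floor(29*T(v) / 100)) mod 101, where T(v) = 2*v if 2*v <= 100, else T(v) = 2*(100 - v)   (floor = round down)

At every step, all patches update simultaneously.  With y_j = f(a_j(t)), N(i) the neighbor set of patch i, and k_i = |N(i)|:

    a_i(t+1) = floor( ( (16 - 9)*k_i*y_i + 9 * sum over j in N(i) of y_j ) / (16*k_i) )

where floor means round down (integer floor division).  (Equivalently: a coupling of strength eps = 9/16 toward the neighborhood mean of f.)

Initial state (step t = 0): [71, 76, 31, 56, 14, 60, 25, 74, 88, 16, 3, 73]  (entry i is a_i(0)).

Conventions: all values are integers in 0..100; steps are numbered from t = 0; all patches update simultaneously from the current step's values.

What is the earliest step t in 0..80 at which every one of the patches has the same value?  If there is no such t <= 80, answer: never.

Simulating step by step:
t=0: [71, 76, 31, 56, 14, 60, 25, 74, 88, 16, 3, 73]  (not all equal)
t=1: [66, 66, 51, 63, 40, 64, 47, 66, 68, 42, 73, 66]  (not all equal)
t=2: [71, 71, 68, 70, 62, 70, 66, 71, 71, 63, 72, 71]  (not all equal)
t=3: [75, 75, 75, 75, 74, 75, 74, 75, 75, 74, 75, 75]  (not all equal)
t=4: [78, 78, 78, 78, 78, 78, 78, 78, 78, 78, 78, 78]  (all equal)

Answer: 4
Key observation: Synchronization is absorbing here: once all patches are equal they stay equal, and step 4 is the first all-equal step.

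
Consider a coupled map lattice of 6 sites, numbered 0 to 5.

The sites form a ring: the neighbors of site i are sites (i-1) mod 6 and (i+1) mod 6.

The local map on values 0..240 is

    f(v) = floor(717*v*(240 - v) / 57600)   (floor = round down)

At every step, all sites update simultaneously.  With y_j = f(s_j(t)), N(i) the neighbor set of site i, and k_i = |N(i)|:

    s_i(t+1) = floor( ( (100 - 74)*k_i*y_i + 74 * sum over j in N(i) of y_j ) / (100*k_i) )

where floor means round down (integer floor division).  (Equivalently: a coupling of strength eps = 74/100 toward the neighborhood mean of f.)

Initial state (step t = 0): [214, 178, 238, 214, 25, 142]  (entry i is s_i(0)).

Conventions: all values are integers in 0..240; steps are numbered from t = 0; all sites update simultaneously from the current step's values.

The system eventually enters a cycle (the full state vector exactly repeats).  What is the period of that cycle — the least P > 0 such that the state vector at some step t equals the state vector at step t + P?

Answer: 2
Key observation: The state at step 7, [162, 163, 163, 163, 162, 162], reappears at step 9 — and no state repeats earlier — so the cycle the system enters has period 2.

Derivation:
t=0: [214, 178, 238, 214, 25, 142]
t=1: [132, 63, 77, 44, 106, 94]
t=2: [159, 159, 131, 150, 148, 174]
t=3: [153, 166, 167, 171, 158, 158]
t=4: [158, 156, 149, 153, 155, 162]
t=5: [160, 164, 165, 165, 161, 161]
t=6: [157, 156, 154, 155, 156, 158]
t=7: [162, 163, 163, 163, 162, 162]
t=8: [156, 156, 156, 156, 156, 157]
t=9: [162, 163, 163, 163, 162, 162]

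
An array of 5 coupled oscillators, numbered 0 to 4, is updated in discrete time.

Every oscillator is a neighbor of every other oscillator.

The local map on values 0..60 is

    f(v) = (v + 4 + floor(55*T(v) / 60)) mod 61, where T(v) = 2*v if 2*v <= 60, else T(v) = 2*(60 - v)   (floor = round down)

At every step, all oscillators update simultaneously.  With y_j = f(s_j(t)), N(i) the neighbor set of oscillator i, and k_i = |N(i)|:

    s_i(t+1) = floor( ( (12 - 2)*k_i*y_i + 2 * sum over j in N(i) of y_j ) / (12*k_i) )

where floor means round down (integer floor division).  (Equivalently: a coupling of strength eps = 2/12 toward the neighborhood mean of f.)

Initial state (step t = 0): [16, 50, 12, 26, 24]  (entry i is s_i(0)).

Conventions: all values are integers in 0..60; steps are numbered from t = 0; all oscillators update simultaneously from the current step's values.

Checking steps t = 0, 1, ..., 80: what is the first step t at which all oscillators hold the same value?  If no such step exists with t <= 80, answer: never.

Answer: never
Key observation: The state at step 15 reappears at step 22 — the system is in a cycle of period 7 from step 15 on.  No step 0..22 is synchronized, and the cycle repeats forever, so no step up to 80 (or ever) has all oscillators equal.

Derivation:
t=0: [16, 50, 12, 26, 24]  (not all equal)
t=1: [44, 13, 35, 17, 13]  (not all equal)
t=2: [19, 38, 25, 48, 38]  (not all equal)
t=3: [50, 21, 15, 15, 21]  (not all equal)
t=4: [13, 6, 40, 40, 6]  (not all equal)
t=5: [36, 21, 20, 20, 21]  (not all equal)
t=6: [24, 7, 53, 53, 7]  (not all equal)
t=7: [11, 21, 9, 9, 21]  (not all equal)
t=8: [31, 5, 27, 27, 5]  (not all equal)
t=9: [25, 18, 19, 19, 18]  (not all equal)
t=10: [20, 53, 55, 55, 53]  (not all equal)
t=11: [51, 10, 9, 9, 10]  (not all equal)
t=12: [13, 30, 28, 28, 30]  (not all equal)
t=13: [37, 28, 23, 23, 28]  (not all equal)
t=14: [20, 20, 9, 9, 20]  (not all equal)
t=15: [57, 57, 32, 32, 57]  (not all equal)
t=16: [6, 6, 23, 23, 6]  (not all equal)
t=17: [19, 19, 9, 9, 19]  (not all equal)
t=18: [54, 54, 32, 32, 54]  (not all equal)
t=19: [9, 9, 23, 23, 9]  (not all equal)
t=20: [27, 27, 10, 10, 27]  (not all equal)
t=21: [20, 20, 30, 30, 20]  (not all equal)
t=22: [57, 57, 32, 32, 57]  (not all equal)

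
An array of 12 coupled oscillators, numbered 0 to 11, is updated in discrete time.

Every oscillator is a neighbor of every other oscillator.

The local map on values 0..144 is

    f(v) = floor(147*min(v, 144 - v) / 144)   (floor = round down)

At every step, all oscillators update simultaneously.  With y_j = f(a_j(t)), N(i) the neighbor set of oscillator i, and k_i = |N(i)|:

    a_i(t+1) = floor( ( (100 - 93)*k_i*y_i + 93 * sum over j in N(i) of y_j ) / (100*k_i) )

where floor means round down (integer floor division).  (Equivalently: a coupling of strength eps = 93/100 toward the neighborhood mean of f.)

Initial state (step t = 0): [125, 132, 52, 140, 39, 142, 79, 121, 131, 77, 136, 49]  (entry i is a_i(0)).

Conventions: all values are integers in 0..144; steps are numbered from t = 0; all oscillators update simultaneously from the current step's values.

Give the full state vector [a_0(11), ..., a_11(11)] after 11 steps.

Simulating step by step:
t=0: [125, 132, 52, 140, 39, 142, 79, 121, 131, 77, 136, 49]
t=1: [29, 30, 29, 30, 29, 30, 29, 29, 29, 29, 30, 29]
t=2: [29, 29, 29, 29, 29, 29, 29, 29, 29, 29, 29, 29]
t=3: [29, 29, 29, 29, 29, 29, 29, 29, 29, 29, 29, 29]
t=4: [29, 29, 29, 29, 29, 29, 29, 29, 29, 29, 29, 29]
t=5: [29, 29, 29, 29, 29, 29, 29, 29, 29, 29, 29, 29]
t=6: [29, 29, 29, 29, 29, 29, 29, 29, 29, 29, 29, 29]
t=7: [29, 29, 29, 29, 29, 29, 29, 29, 29, 29, 29, 29]
t=8: [29, 29, 29, 29, 29, 29, 29, 29, 29, 29, 29, 29]
t=9: [29, 29, 29, 29, 29, 29, 29, 29, 29, 29, 29, 29]
t=10: [29, 29, 29, 29, 29, 29, 29, 29, 29, 29, 29, 29]
t=11: [29, 29, 29, 29, 29, 29, 29, 29, 29, 29, 29, 29]

Answer: [29, 29, 29, 29, 29, 29, 29, 29, 29, 29, 29, 29]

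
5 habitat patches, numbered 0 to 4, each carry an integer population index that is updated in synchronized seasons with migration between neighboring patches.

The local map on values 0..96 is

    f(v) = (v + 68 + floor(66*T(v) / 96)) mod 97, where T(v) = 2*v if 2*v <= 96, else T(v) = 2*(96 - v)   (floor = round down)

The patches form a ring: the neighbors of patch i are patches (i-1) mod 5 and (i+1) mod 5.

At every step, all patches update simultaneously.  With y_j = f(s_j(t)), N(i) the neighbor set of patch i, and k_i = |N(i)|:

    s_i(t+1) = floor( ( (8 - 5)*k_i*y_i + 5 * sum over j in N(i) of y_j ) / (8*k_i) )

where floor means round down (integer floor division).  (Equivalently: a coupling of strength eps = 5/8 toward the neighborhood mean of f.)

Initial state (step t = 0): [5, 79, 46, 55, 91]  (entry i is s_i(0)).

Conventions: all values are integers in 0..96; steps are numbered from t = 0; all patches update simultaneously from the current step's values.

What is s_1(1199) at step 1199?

Simulating step by step:
t=0: [5, 79, 46, 55, 91]
t=1: [73, 77, 78, 77, 75]
t=2: [74, 74, 73, 73, 74]
t=3: [75, 75, 75, 75, 75]
t=4: [74, 74, 74, 74, 74]
t=5: [75, 75, 75, 75, 75]

Answer: s_1(1199) = 75
Key observation: The state at step 3, [75, 75, 75, 75, 75], reappears at step 5: the system is in a cycle of period 2 from step 3 on.  Therefore the state at step 1199 equals the state at step 3 + ((1199 - 3) mod 2) = 3, which is [75, 75, 75, 75, 75].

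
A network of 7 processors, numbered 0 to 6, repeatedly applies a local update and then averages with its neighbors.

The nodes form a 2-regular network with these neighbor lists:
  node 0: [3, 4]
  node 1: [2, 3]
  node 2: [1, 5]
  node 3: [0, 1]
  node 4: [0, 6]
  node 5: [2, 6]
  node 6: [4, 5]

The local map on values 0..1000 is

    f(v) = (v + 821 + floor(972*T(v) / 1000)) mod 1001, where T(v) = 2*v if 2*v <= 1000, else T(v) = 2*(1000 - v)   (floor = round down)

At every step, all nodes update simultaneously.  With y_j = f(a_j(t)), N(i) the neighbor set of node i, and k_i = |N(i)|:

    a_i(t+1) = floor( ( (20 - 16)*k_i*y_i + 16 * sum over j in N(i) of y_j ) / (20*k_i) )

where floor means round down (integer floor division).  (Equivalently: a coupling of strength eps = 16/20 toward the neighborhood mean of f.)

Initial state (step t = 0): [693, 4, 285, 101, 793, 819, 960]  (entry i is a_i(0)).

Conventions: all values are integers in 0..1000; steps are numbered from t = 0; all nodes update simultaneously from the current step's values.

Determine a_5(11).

Answer: a_5(11) = 410

Derivation:
t=0: [693, 4, 285, 101, 793, 819, 960]
t=1: [74, 476, 860, 399, 388, 804, 573]
t=2: [789, 822, 280, 301, 296, 470, 430]
t=3: [562, 737, 604, 543, 179, 331, 374]
t=4: [284, 190, 382, 169, 530, 604, 640]
t=5: [362, 580, 417, 477, 378, 479, 213]
t=6: [639, 150, 186, 484, 719, 243, 553]
t=7: [162, 296, 391, 216, 176, 349, 295]
t=8: [376, 708, 809, 485, 461, 833, 611]
t=9: [354, 517, 628, 457, 480, 669, 498]
t=10: [330, 188, 196, 487, 505, 208, 202]
t=11: [373, 334, 401, 516, 539, 410, 370]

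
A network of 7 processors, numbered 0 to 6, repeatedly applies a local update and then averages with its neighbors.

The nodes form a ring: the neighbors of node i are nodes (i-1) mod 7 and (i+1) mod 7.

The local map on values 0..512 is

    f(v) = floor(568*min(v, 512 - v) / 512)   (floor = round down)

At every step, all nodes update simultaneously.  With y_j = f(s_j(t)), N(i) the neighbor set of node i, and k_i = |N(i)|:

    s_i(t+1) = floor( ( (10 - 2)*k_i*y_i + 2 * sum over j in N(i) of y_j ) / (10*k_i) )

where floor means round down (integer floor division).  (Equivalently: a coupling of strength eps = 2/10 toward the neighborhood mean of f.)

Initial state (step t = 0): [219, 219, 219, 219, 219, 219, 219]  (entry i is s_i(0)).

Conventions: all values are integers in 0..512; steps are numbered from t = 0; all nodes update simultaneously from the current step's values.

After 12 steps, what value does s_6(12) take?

Answer: s_6(12) = 268

Derivation:
t=0: [219, 219, 219, 219, 219, 219, 219]
t=1: [242, 242, 242, 242, 242, 242, 242]
t=2: [268, 268, 268, 268, 268, 268, 268]
t=3: [270, 270, 270, 270, 270, 270, 270]
t=4: [268, 268, 268, 268, 268, 268, 268]
t=5: [270, 270, 270, 270, 270, 270, 270]
t=6: [268, 268, 268, 268, 268, 268, 268]
t=7: [270, 270, 270, 270, 270, 270, 270]
t=8: [268, 268, 268, 268, 268, 268, 268]
t=9: [270, 270, 270, 270, 270, 270, 270]
t=10: [268, 268, 268, 268, 268, 268, 268]
t=11: [270, 270, 270, 270, 270, 270, 270]
t=12: [268, 268, 268, 268, 268, 268, 268]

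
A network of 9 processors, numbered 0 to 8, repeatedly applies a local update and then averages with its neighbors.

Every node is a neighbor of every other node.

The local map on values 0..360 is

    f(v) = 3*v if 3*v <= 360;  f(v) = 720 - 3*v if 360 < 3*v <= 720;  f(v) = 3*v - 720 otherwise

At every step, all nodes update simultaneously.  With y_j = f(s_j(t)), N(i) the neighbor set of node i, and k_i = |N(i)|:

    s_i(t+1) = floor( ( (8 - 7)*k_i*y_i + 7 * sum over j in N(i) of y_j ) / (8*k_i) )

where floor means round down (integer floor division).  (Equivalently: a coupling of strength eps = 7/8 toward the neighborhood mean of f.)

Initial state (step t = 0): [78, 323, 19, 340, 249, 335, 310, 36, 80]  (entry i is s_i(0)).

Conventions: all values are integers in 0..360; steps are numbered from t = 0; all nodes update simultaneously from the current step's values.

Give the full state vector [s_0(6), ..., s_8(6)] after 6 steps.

Simulating step by step:
t=0: [78, 323, 19, 340, 249, 335, 310, 36, 80]
t=1: [190, 190, 187, 191, 187, 191, 190, 188, 190]
t=2: [151, 151, 152, 151, 152, 151, 151, 152, 151]
t=3: [266, 266, 265, 266, 265, 266, 266, 265, 266]
t=4: [77, 77, 76, 77, 76, 77, 77, 76, 77]
t=5: [230, 230, 229, 230, 229, 230, 230, 229, 230]
t=6: [30, 30, 31, 30, 31, 30, 30, 31, 30]

Answer: [30, 30, 31, 30, 31, 30, 30, 31, 30]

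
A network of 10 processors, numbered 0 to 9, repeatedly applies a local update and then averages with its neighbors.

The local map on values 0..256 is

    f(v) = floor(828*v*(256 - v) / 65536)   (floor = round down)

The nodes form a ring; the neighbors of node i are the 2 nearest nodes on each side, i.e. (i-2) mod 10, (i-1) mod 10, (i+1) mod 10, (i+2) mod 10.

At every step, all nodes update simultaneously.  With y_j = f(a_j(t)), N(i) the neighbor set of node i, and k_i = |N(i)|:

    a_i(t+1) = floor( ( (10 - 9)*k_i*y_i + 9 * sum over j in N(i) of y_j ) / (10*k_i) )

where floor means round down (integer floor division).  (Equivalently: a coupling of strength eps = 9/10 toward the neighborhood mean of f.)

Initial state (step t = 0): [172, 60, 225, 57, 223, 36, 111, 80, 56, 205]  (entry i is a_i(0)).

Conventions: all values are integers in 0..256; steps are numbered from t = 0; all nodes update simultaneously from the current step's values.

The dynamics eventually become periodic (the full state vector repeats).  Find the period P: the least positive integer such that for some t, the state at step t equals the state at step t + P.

Answer: 2
Key observation: The state at step 6, [206, 206, 206, 206, 206, 206, 206, 206, 206, 206], reappears at step 8 — and no state repeats earlier — so the cycle the system enters has period 2.

Derivation:
t=0: [172, 60, 225, 57, 223, 36, 111, 80, 56, 205]
t=1: [132, 137, 135, 110, 129, 148, 135, 147, 170, 159]
t=2: [198, 202, 204, 204, 203, 203, 199, 196, 200, 198]
t=3: [139, 139, 137, 135, 136, 139, 140, 141, 144, 142]
t=4: [204, 205, 205, 205, 205, 205, 204, 204, 204, 204]
t=5: [133, 132, 132, 132, 132, 132, 133, 133, 134, 133]
t=6: [206, 206, 206, 206, 206, 206, 206, 206, 206, 206]
t=7: [130, 130, 130, 130, 130, 130, 130, 130, 130, 130]
t=8: [206, 206, 206, 206, 206, 206, 206, 206, 206, 206]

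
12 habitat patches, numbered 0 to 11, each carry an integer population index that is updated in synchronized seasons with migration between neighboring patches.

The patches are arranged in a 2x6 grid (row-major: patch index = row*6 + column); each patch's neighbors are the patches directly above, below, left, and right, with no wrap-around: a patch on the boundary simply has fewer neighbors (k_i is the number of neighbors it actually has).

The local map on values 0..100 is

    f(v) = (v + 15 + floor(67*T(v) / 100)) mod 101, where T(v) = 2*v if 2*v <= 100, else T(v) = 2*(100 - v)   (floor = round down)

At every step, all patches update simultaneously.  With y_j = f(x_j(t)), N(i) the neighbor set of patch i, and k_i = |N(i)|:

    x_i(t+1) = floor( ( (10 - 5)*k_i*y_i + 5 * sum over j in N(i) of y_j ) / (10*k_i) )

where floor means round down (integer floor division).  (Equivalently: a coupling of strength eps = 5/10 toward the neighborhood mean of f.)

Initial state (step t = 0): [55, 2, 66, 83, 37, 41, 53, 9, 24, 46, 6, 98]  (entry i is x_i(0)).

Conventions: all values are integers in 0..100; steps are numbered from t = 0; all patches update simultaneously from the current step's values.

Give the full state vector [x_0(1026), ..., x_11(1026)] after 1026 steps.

Simulating step by step:
t=0: [55, 2, 66, 83, 37, 41, 53, 9, 24, 46, 6, 98]
t=1: [26, 24, 30, 17, 9, 8, 30, 37, 49, 30, 20, 16]
t=2: [76, 62, 68, 61, 42, 38, 61, 30, 42, 66, 59, 49]
t=3: [24, 34, 22, 23, 15, 11, 40, 53, 28, 23, 24, 21]
t=4: [60, 74, 73, 64, 54, 48, 28, 44, 67, 70, 65, 59]
t=5: [39, 22, 23, 25, 27, 27, 50, 29, 23, 24, 25, 26]
t=6: [26, 58, 68, 72, 76, 77, 37, 68, 70, 71, 73, 75]
t=7: [44, 34, 24, 23, 22, 21, 24, 20, 23, 23, 22, 22]
t=8: [49, 71, 73, 68, 66, 65, 54, 69, 67, 67, 66, 65]
t=9: [27, 24, 23, 24, 24, 25, 27, 24, 24, 24, 25, 25]
t=10: [76, 71, 69, 70, 71, 72, 76, 72, 70, 71, 72, 73]
t=11: [22, 23, 23, 23, 23, 23, 22, 23, 23, 23, 23, 23]
t=12: [66, 67, 68, 68, 68, 68, 66, 67, 68, 68, 68, 68]
t=13: [25, 24, 24, 24, 24, 24, 25, 24, 24, 24, 24, 24]
t=14: [72, 71, 71, 71, 71, 71, 72, 71, 71, 71, 71, 71]
t=15: [23, 23, 23, 23, 23, 23, 23, 23, 23, 23, 23, 23]
t=16: [68, 68, 68, 68, 68, 68, 68, 68, 68, 68, 68, 68]
t=17: [24, 24, 24, 24, 24, 24, 24, 24, 24, 24, 24, 24]
t=18: [71, 71, 71, 71, 71, 71, 71, 71, 71, 71, 71, 71]
t=19: [23, 23, 23, 23, 23, 23, 23, 23, 23, 23, 23, 23]

Answer: [71, 71, 71, 71, 71, 71, 71, 71, 71, 71, 71, 71]
Key observation: The state at step 15, [23, 23, 23, 23, 23, 23, 23, 23, 23, 23, 23, 23], reappears at step 19: the system is in a cycle of period 4 from step 15 on.  Therefore the state at step 1026 equals the state at step 15 + ((1026 - 15) mod 4) = 18, which is [71, 71, 71, 71, 71, 71, 71, 71, 71, 71, 71, 71].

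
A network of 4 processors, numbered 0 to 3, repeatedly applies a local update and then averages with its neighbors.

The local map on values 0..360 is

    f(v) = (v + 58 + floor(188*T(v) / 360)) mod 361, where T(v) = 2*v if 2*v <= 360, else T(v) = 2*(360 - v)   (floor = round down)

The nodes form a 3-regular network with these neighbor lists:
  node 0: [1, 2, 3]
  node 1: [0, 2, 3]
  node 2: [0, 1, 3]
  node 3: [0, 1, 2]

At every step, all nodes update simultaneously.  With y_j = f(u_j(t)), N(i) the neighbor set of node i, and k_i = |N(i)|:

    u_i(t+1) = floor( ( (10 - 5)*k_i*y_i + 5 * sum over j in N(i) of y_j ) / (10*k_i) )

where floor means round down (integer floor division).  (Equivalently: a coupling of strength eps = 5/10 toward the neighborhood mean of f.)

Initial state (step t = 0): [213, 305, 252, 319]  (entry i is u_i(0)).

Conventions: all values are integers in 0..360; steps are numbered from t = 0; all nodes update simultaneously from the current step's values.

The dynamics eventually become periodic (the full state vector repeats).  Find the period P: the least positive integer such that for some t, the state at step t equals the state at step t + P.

Simulating step by step:
t=0: [213, 305, 252, 319]
t=1: [61, 59, 60, 59]
t=2: [180, 179, 179, 179]
t=3: [63, 62, 62, 62]
t=4: [185, 184, 184, 184]
t=5: [64, 64, 64, 64]
t=6: [188, 188, 188, 188]
t=7: [64, 64, 64, 64]

Answer: 2
Key observation: The state at step 5, [64, 64, 64, 64], reappears at step 7 — and no state repeats earlier — so the cycle the system enters has period 2.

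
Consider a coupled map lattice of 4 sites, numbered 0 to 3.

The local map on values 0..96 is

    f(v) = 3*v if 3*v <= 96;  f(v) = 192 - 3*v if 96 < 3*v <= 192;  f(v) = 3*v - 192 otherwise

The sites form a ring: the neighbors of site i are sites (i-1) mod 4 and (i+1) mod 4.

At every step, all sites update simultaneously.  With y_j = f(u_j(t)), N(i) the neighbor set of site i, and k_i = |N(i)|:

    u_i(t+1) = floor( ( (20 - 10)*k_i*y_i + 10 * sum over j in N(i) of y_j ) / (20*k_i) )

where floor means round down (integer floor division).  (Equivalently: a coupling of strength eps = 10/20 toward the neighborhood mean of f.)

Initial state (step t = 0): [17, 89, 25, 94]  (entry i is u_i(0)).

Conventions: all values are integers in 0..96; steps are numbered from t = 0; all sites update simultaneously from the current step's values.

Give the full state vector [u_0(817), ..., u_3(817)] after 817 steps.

Answer: [60, 60, 60, 60]
Key observation: The state at step 6, [12, 12, 12, 12], reappears at step 10: the system is in a cycle of period 4 from step 6 on.  Therefore the state at step 817 equals the state at step 6 + ((817 - 6) mod 4) = 9, which is [60, 60, 60, 60].

Derivation:
t=0: [17, 89, 25, 94]
t=1: [66, 69, 78, 76]
t=2: [15, 19, 33, 30]
t=3: [59, 63, 83, 79]
t=4: [19, 19, 40, 40]
t=5: [60, 60, 68, 68]
t=6: [12, 12, 12, 12]
t=7: [36, 36, 36, 36]
t=8: [84, 84, 84, 84]
t=9: [60, 60, 60, 60]
t=10: [12, 12, 12, 12]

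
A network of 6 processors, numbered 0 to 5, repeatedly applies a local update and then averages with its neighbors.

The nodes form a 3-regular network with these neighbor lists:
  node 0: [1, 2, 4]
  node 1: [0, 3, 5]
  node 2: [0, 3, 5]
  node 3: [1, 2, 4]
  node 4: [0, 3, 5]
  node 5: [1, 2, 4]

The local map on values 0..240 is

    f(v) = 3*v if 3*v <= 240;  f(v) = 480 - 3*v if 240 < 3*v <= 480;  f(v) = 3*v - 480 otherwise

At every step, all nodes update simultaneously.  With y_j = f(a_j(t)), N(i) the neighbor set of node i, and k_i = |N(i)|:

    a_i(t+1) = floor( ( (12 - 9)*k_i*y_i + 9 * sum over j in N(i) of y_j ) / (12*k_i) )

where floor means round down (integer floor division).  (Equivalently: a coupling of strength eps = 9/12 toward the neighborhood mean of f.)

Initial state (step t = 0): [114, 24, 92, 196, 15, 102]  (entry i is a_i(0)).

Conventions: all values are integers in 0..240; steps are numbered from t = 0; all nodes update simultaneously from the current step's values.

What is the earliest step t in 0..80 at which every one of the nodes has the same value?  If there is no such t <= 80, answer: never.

Answer: 28
Key observation: Synchronization is absorbing here: once all nodes are equal they stay equal, and step 28 is the first all-equal step.

Derivation:
t=0: [114, 24, 92, 196, 15, 102]  (not all equal)
t=1: [114, 123, 156, 107, 116, 123]  (not all equal)
t=2: [98, 129, 105, 103, 135, 91]  (not all equal)
t=3: [129, 164, 182, 126, 159, 135]  (not all equal)
t=4: [43, 70, 84, 45, 68, 39]  (not all equal)
t=5: [192, 147, 152, 194, 146, 189]  (not all equal)
t=6: [50, 81, 77, 51, 81, 48]  (not all equal)
t=7: [213, 171, 169, 214, 171, 212]  (not all equal)
t=8: [63, 127, 126, 63, 127, 62]  (not all equal)
t=9: [122, 165, 166, 122, 165, 121]  (not all equal)
t=10: [40, 90, 90, 40, 90, 41]  (not all equal)
t=11: [187, 143, 143, 187, 143, 188]  (not all equal)
t=12: [58, 74, 74, 58, 74, 59]  (not all equal)
t=13: [210, 186, 186, 210, 186, 210]  (not all equal)
t=14: [96, 132, 132, 96, 132, 96]  (not all equal)
t=15: [111, 165, 165, 111, 165, 111]  (not all equal)
t=16: [48, 114, 114, 48, 114, 48]  (not all equal)
t=17: [139, 142, 142, 139, 142, 139]  (not all equal)
t=18: [56, 60, 60, 56, 60, 56]  (not all equal)
t=19: [177, 171, 171, 177, 171, 177]  (not all equal)
t=20: [37, 46, 46, 37, 46, 37]  (not all equal)
t=21: [131, 117, 117, 131, 117, 131]  (not all equal)
t=22: [118, 97, 97, 118, 97, 118]  (not all equal)
t=23: [173, 141, 141, 173, 141, 173]  (not all equal)
t=24: [52, 43, 43, 52, 43, 52]  (not all equal)
t=25: [135, 149, 149, 135, 149, 135]  (not all equal)
t=26: [43, 64, 64, 43, 64, 43]  (not all equal)
t=27: [176, 144, 144, 176, 144, 176]  (not all equal)
t=28: [48, 48, 48, 48, 48, 48]  (all equal)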